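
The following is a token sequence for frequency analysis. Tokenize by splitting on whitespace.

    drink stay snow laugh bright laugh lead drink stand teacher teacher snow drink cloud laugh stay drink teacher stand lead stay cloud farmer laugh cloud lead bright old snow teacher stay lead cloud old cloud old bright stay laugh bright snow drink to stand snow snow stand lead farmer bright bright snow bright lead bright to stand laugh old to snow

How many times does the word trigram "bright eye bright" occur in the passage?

Scanning the 59 overlapping trigram windows for "bright eye bright":
  (none found)

0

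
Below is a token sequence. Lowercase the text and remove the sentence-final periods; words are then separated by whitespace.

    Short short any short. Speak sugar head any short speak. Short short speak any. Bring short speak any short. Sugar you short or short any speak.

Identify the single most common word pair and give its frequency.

"short speak", 4 times

Bigram frequencies (highest first):
  short speak: 4
  any short: 3
  short short: 2
  short any: 2
  speak any: 2
  speak sugar: 1
  … (11 more, each ≤ 1)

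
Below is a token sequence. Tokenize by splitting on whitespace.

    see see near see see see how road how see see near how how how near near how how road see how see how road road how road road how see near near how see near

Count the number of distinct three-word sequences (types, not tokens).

26

36 tokens → 34 trigram windows in total.
Repeated trigrams (each contributes count−1 duplicates):
  how road road: 2
  how see near: 2
  near how how: 2
  near near how: 2
  road how see: 2
  road road how: 2
  see how road: 2
  see see near: 2
8 duplicate windows → 34 − 8 = 26 distinct.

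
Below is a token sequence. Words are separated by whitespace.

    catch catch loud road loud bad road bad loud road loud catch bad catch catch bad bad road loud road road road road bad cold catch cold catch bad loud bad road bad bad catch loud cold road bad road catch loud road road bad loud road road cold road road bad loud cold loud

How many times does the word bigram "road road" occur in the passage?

Scanning the 54 overlapping bigram windows for "road road":
  position 20–21: road road
  position 21–22: road road
  position 22–23: road road
  position 43–44: road road
  position 47–48: road road
  position 50–51: road road

6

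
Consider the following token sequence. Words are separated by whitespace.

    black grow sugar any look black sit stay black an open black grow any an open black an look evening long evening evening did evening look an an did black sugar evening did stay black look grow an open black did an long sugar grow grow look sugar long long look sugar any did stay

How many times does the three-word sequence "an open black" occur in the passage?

Scanning the 53 overlapping trigram windows for "an open black":
  position 10–12: an open black
  position 15–17: an open black
  position 38–40: an open black

3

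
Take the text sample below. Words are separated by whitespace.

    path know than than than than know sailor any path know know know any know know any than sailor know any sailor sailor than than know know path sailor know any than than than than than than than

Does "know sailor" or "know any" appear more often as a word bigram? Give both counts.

"know any" (4 vs 1)

"know sailor": 1 occurrence
"know any": 4 occurrences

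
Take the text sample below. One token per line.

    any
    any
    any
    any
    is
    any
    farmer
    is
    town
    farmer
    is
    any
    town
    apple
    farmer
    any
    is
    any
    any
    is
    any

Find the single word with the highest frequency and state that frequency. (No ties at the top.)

"any", 10 times

Unigram frequencies (highest first):
  any: 10
  is: 5
  farmer: 3
  town: 2
  apple: 1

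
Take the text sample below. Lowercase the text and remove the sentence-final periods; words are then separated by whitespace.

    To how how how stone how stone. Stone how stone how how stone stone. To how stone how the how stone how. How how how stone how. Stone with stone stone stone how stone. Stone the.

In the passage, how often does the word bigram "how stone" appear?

9

Scanning the 35 overlapping bigram windows for "how stone":
  position 4–5: how stone
  position 6–7: how stone
  position 9–10: how stone
  position 12–13: how stone
  position 16–17: how stone
  position 20–21: how stone
  position 25–26: how stone
  position 27–28: how stone
  position 33–34: how stone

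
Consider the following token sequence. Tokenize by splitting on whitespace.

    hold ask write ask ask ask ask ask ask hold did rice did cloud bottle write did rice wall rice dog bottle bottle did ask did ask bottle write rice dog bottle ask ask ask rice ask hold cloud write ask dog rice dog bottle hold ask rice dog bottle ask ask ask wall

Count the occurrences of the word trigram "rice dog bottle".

Scanning the 52 overlapping trigram windows for "rice dog bottle":
  position 20–22: rice dog bottle
  position 30–32: rice dog bottle
  position 43–45: rice dog bottle
  position 48–50: rice dog bottle

4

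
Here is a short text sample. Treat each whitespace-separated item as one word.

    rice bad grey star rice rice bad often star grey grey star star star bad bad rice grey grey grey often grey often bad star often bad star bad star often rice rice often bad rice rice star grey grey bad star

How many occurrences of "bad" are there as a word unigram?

9

Scanning the 42 tokens for "bad":
  position 2: bad
  position 7: bad
  position 15: bad
  position 16: bad
  position 24: bad
  position 27: bad
  position 29: bad
  position 35: bad
  position 41: bad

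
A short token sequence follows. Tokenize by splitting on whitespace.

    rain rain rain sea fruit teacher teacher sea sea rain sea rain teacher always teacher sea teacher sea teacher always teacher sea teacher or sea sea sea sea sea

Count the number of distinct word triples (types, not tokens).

21

29 tokens → 27 trigram windows in total.
Repeated trigrams (each contributes count−1 duplicates):
  sea sea sea: 3
  teacher sea teacher: 3
  always teacher sea: 2
  teacher always teacher: 2
6 duplicate windows → 27 − 6 = 21 distinct.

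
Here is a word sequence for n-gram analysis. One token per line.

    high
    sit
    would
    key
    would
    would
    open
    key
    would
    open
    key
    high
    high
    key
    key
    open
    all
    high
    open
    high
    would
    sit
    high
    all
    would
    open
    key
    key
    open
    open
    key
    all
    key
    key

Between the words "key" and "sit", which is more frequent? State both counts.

"key": 10 occurrences
"sit": 2 occurrences

"key" (10 vs 2)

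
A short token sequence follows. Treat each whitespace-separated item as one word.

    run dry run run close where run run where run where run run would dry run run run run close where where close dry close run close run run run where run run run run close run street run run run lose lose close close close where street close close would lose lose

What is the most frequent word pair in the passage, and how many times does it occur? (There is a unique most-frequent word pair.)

"run run", 13 times

Bigram frequencies (highest first):
  run run: 13
  run close: 4
  where run: 4
  close where: 3
  run where: 3
  close run: 3
  … (18 more, each ≤ 3)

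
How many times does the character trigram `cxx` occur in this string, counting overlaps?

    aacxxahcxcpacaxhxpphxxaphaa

1

Sliding a length-3 window over the 27 characters (25 positions):
  position 3–5: cxx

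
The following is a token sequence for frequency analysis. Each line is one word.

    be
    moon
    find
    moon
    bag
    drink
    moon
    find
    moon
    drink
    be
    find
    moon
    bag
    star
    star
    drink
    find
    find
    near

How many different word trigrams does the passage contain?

16

20 tokens → 18 trigram windows in total.
Repeated trigrams (each contributes count−1 duplicates):
  find moon bag: 2
  moon find moon: 2
2 duplicate windows → 18 − 2 = 16 distinct.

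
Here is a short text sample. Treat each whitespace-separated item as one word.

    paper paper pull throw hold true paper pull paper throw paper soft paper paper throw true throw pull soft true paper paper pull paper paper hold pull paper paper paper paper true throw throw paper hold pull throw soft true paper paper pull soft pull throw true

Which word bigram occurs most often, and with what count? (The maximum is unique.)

Bigram frequencies (highest first):
  paper paper: 8
  paper pull: 4
  pull throw: 3
  true paper: 3
  pull paper: 3
  paper throw: 2
  … (16 more, each ≤ 2)

"paper paper", 8 times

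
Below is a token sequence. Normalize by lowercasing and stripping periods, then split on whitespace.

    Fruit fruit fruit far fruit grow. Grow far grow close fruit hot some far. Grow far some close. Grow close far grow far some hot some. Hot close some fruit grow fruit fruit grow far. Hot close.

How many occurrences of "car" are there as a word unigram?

0

Scanning the 37 tokens for "car":
  (none found)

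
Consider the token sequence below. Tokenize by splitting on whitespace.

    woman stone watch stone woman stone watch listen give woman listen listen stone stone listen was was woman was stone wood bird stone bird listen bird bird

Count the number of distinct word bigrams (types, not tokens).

24

27 tokens → 26 bigram windows in total.
Repeated bigrams (each contributes count−1 duplicates):
  stone watch: 2
  woman stone: 2
2 duplicate windows → 26 − 2 = 24 distinct.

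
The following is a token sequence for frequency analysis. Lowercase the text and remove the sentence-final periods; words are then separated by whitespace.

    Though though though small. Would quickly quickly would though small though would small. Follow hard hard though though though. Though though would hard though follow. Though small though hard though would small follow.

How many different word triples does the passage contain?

33 tokens → 31 trigram windows in total.
Repeated trigrams (each contributes count−1 duplicates):
  though though though: 4
  though small though: 2
  though would small: 2
  would small follow: 2
6 duplicate windows → 31 − 6 = 25 distinct.

25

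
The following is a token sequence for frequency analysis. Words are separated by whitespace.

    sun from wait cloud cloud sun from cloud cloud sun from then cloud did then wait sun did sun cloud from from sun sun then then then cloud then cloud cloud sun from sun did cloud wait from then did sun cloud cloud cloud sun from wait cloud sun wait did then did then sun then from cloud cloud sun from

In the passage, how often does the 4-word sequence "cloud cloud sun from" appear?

Scanning the 58 overlapping 4-gram windows for "cloud cloud sun from":
  position 4–7: cloud cloud sun from
  position 8–11: cloud cloud sun from
  position 30–33: cloud cloud sun from
  position 43–46: cloud cloud sun from
  position 58–61: cloud cloud sun from

5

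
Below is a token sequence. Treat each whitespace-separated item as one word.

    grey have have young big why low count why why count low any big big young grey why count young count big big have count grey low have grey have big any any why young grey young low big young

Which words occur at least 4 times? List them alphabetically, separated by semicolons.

Unigram counts meeting the condition (at least 4 times):
  big: 7
  count: 5
  grey: 5
  have: 5
  low: 4
  why: 5
  young: 6

big; count; grey; have; low; why; young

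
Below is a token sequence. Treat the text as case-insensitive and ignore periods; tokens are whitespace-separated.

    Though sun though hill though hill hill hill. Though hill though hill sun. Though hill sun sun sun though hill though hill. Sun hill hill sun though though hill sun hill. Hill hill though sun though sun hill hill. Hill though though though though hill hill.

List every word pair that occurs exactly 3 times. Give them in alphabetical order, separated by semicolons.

sun hill; though sun

Bigram counts meeting the condition (exactly 3 times):
  sun hill: 3
  though sun: 3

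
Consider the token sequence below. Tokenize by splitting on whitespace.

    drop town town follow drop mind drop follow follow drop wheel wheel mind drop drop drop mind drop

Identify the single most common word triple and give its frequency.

Trigram frequencies (highest first):
  drop mind drop: 2
  drop town town: 1
  town town follow: 1
  town follow drop: 1
  follow drop mind: 1
  mind drop follow: 1
  … (9 more, each ≤ 1)

"drop mind drop", 2 times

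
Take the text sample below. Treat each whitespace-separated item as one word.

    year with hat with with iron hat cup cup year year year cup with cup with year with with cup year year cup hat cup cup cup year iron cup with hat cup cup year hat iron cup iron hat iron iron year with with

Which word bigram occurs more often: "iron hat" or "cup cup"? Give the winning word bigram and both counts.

"cup cup" (4 vs 2)

"iron hat": 2 occurrences
"cup cup": 4 occurrences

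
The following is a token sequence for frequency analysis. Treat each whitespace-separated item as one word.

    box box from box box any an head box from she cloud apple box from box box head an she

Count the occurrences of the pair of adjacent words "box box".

3

Scanning the 19 overlapping bigram windows for "box box":
  position 1–2: box box
  position 4–5: box box
  position 16–17: box box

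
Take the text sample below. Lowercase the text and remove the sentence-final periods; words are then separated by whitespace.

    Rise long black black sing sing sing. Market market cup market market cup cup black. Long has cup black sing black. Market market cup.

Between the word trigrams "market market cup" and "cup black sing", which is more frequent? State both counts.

"market market cup" (3 vs 1)

"market market cup": 3 occurrences
"cup black sing": 1 occurrence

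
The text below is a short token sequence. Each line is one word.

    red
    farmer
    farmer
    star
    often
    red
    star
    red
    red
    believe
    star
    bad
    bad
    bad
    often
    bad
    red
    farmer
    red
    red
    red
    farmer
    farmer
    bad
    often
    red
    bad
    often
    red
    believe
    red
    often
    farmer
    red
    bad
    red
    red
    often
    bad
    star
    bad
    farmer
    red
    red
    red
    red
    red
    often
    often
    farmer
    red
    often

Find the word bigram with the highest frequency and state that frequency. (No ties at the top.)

"red red", 8 times

Bigram frequencies (highest first):
  red red: 8
  farmer red: 4
  red often: 4
  red farmer: 3
  often red: 3
  bad often: 3
  … (18 more, each ≤ 2)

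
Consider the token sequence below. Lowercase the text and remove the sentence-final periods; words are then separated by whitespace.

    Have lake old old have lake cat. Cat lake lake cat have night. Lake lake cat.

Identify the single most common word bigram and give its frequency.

"lake cat", 3 times

Bigram frequencies (highest first):
  lake cat: 3
  have lake: 2
  lake lake: 2
  lake old: 1
  old old: 1
  old have: 1
  … (5 more, each ≤ 1)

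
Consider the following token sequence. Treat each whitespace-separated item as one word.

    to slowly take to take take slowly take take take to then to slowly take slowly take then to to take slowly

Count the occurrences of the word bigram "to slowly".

2

Scanning the 21 overlapping bigram windows for "to slowly":
  position 1–2: to slowly
  position 13–14: to slowly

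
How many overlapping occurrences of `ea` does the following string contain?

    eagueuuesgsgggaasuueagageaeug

Sliding a length-2 window over the 29 characters (28 positions):
  position 1–2: ea
  position 20–21: ea
  position 25–26: ea

3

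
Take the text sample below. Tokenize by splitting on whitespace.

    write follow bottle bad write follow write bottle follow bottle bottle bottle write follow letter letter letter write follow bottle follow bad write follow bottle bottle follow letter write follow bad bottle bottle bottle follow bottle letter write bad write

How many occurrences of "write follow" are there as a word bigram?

Scanning the 39 overlapping bigram windows for "write follow":
  position 1–2: write follow
  position 5–6: write follow
  position 13–14: write follow
  position 18–19: write follow
  position 23–24: write follow
  position 29–30: write follow

6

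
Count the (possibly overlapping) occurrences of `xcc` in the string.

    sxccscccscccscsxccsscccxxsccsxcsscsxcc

3

Sliding a length-3 window over the 38 characters (36 positions):
  position 2–4: xcc
  position 16–18: xcc
  position 36–38: xcc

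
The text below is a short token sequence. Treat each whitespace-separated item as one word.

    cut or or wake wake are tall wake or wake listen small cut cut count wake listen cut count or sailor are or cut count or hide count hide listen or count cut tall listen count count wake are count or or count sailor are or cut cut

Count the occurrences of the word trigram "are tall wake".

1

Scanning the 46 overlapping trigram windows for "are tall wake":
  position 6–8: are tall wake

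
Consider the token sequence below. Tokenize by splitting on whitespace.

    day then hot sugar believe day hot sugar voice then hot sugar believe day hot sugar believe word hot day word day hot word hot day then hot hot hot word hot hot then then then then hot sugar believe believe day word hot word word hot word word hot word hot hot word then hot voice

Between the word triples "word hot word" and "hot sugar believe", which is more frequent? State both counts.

"word hot word": 3 occurrences
"hot sugar believe": 4 occurrences

"hot sugar believe" (4 vs 3)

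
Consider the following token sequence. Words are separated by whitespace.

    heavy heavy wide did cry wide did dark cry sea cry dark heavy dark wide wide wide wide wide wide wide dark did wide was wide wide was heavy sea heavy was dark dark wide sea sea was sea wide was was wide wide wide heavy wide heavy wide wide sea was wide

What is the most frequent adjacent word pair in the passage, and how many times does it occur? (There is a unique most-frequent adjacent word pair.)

Bigram frequencies (highest first):
  wide wide: 10
  heavy wide: 3
  wide was: 3
  was wide: 3
  wide did: 2
  dark wide: 2
  … (26 more, each ≤ 2)

"wide wide", 10 times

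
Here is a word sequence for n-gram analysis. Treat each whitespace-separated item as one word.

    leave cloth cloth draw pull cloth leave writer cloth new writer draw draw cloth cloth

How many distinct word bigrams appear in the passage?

13

15 tokens → 14 bigram windows in total.
Repeated bigrams (each contributes count−1 duplicates):
  cloth cloth: 2
1 duplicate windows → 14 − 1 = 13 distinct.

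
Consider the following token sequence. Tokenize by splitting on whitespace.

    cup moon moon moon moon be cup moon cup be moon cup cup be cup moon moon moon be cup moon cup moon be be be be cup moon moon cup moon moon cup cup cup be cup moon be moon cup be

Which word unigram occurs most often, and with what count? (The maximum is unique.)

Unigram frequencies (highest first):
  moon: 17
  cup: 15
  be: 11

"moon", 17 times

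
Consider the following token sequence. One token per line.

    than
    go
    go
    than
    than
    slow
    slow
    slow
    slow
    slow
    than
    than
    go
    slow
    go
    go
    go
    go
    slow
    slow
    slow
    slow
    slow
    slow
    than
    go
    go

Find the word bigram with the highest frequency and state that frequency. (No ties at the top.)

"slow slow", 9 times

Bigram frequencies (highest first):
  slow slow: 9
  go go: 5
  than go: 3
  than than: 2
  slow than: 2
  go slow: 2
  … (3 more, each ≤ 1)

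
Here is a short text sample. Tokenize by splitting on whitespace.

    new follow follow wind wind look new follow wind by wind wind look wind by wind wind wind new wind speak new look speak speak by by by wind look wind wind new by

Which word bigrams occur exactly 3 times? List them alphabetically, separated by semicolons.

Bigram counts meeting the condition (exactly 3 times):
  by wind: 3
  wind look: 3

by wind; wind look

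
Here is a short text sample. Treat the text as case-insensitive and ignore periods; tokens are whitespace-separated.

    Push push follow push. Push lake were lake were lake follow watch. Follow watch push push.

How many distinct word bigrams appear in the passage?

16 tokens → 15 bigram windows in total.
Repeated bigrams (each contributes count−1 duplicates):
  push push: 3
  follow watch: 2
  lake were: 2
  were lake: 2
5 duplicate windows → 15 − 5 = 10 distinct.

10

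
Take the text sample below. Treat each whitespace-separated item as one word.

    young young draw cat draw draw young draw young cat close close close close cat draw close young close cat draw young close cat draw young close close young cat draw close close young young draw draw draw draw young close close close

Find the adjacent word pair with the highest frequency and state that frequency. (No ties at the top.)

"close close", 7 times

Bigram frequencies (highest first):
  close close: 7
  cat draw: 5
  draw young: 5
  draw draw: 4
  young close: 4
  young draw: 3
  … (7 more, each ≤ 3)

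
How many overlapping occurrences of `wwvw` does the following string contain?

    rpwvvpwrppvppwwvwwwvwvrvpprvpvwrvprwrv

Sliding a length-4 window over the 38 characters (35 positions):
  position 14–17: wwvw
  position 18–21: wwvw

2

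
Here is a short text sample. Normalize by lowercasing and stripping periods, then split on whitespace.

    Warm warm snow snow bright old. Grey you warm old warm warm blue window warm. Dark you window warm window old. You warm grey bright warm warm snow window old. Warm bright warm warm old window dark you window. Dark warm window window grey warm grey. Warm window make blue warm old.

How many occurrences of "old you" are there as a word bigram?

Scanning the 51 overlapping bigram windows for "old you":
  position 21–22: old you

1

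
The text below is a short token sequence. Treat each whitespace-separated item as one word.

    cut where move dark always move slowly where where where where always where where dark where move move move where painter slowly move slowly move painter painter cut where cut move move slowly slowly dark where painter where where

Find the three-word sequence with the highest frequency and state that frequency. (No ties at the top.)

Trigram frequencies (highest first):
  where where where: 2
  cut where move: 1
  where move dark: 1
  move dark always: 1
  dark always move: 1
  always move slowly: 1
  … (30 more, each ≤ 1)

"where where where", 2 times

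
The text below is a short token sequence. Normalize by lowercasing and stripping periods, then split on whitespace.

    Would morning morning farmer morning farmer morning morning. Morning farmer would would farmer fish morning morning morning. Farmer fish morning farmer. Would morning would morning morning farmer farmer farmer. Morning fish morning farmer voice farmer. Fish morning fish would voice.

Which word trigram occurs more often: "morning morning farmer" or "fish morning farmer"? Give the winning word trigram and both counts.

"morning morning farmer": 4 occurrences
"fish morning farmer": 2 occurrences

"morning morning farmer" (4 vs 2)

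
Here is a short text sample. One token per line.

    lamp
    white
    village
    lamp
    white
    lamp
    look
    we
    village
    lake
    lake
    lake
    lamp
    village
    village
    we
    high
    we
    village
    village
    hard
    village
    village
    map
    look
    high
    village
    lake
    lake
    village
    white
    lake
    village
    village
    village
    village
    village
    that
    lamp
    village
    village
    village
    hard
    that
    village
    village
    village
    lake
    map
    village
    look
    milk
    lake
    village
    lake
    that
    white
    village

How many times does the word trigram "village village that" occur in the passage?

1

Scanning the 56 overlapping trigram windows for "village village that":
  position 36–38: village village that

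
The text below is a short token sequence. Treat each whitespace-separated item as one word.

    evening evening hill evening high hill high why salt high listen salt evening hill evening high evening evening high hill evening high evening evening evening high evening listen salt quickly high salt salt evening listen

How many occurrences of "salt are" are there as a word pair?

0

Scanning the 34 overlapping bigram windows for "salt are":
  (none found)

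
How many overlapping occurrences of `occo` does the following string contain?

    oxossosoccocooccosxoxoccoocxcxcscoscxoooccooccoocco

Sliding a length-4 window over the 51 characters (48 positions):
  position 8–11: occo
  position 14–17: occo
  position 22–25: occo
  position 40–43: occo
  position 44–47: occo
  position 48–51: occo

6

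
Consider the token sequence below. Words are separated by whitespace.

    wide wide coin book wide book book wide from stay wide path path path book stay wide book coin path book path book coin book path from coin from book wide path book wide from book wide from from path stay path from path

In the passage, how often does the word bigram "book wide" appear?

Scanning the 43 overlapping bigram windows for "book wide":
  position 4–5: book wide
  position 7–8: book wide
  position 30–31: book wide
  position 33–34: book wide
  position 36–37: book wide

5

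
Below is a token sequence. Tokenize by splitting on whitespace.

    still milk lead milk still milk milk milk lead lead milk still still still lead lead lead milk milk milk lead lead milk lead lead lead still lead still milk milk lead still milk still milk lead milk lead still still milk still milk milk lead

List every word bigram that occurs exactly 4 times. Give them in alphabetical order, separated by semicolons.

Bigram counts meeting the condition (exactly 4 times):
  lead still: 4
  milk still: 4

lead still; milk still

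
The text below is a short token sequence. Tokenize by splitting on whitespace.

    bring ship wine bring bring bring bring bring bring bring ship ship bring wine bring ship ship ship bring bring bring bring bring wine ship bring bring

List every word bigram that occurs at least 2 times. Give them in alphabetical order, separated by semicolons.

Bigram counts meeting the condition (at least 2 times):
  bring bring: 11
  bring ship: 3
  bring wine: 2
  ship bring: 3
  ship ship: 3
  wine bring: 2

bring bring; bring ship; bring wine; ship bring; ship ship; wine bring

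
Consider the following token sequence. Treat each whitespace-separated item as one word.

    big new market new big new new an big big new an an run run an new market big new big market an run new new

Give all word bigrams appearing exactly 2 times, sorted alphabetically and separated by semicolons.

an run; new an; new big; new market; new new

Bigram counts meeting the condition (exactly 2 times):
  an run: 2
  new an: 2
  new big: 2
  new market: 2
  new new: 2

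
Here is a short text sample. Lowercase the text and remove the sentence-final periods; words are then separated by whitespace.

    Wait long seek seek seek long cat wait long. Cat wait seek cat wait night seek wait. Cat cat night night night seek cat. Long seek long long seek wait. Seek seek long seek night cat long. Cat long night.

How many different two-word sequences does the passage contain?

40 tokens → 39 bigram windows in total.
Repeated bigrams (each contributes count−1 duplicates):
  long seek: 4
  cat long: 3
  cat wait: 3
  long cat: 3
  seek long: 3
  seek seek: 3
  night night: 2
  night seek: 2
  … (4 more repeated)
19 duplicate windows → 39 − 19 = 20 distinct.

20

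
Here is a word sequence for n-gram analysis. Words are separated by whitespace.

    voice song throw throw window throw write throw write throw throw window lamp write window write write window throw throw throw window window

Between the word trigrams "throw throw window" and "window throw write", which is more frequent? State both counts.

"throw throw window" (3 vs 1)

"throw throw window": 3 occurrences
"window throw write": 1 occurrence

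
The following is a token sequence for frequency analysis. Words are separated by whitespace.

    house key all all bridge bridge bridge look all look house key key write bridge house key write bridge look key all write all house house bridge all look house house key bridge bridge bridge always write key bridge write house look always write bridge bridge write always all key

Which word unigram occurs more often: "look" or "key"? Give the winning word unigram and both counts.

"key" (8 vs 5)

"look": 5 occurrences
"key": 8 occurrences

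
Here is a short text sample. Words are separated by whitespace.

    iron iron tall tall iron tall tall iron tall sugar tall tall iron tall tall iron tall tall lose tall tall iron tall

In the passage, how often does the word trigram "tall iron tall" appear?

5

Scanning the 21 overlapping trigram windows for "tall iron tall":
  position 4–6: tall iron tall
  position 7–9: tall iron tall
  position 12–14: tall iron tall
  position 15–17: tall iron tall
  position 21–23: tall iron tall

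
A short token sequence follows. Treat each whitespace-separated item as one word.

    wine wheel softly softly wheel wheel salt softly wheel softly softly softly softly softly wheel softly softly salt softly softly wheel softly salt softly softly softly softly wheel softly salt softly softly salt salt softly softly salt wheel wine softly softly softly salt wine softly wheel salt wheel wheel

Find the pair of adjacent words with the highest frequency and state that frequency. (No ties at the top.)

"softly softly", 14 times

Bigram frequencies (highest first):
  softly softly: 14
  softly wheel: 6
  softly salt: 6
  wheel softly: 5
  salt softly: 5
  wheel wheel: 2
  … (7 more, each ≤ 2)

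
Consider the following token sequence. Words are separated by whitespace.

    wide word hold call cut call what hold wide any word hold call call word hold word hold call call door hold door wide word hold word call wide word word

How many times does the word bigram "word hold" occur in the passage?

5

Scanning the 30 overlapping bigram windows for "word hold":
  position 2–3: word hold
  position 11–12: word hold
  position 15–16: word hold
  position 17–18: word hold
  position 25–26: word hold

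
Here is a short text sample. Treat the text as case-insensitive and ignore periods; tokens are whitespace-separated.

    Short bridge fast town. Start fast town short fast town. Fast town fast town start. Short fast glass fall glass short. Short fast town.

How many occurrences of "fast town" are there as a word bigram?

6

Scanning the 23 overlapping bigram windows for "fast town":
  position 3–4: fast town
  position 6–7: fast town
  position 9–10: fast town
  position 11–12: fast town
  position 13–14: fast town
  position 23–24: fast town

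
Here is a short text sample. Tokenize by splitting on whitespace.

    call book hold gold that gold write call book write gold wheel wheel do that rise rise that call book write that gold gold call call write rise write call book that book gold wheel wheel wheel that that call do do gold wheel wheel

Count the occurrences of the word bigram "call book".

4

Scanning the 44 overlapping bigram windows for "call book":
  position 1–2: call book
  position 8–9: call book
  position 19–20: call book
  position 30–31: call book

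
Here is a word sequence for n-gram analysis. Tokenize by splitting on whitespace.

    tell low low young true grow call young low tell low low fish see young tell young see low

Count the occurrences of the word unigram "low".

6

Scanning the 19 tokens for "low":
  position 2: low
  position 3: low
  position 9: low
  position 11: low
  position 12: low
  position 19: low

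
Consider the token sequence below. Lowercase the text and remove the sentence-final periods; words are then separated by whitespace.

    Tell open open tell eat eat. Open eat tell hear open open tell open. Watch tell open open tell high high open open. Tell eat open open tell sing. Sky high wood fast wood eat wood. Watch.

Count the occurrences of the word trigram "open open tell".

5

Scanning the 35 overlapping trigram windows for "open open tell":
  position 2–4: open open tell
  position 11–13: open open tell
  position 17–19: open open tell
  position 22–24: open open tell
  position 26–28: open open tell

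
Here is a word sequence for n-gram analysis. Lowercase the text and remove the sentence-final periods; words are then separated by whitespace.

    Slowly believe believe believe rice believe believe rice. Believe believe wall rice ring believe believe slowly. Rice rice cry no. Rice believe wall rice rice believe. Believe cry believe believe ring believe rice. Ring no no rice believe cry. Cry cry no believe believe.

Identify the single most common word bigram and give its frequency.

"believe believe", 8 times

Bigram frequencies (highest first):
  believe believe: 8
  rice believe: 5
  believe rice: 3
  believe wall: 2
  wall rice: 2
  rice ring: 2
  … (15 more, each ≤ 2)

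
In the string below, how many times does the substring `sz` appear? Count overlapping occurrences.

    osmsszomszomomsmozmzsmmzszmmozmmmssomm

3

Sliding a length-2 window over the 38 characters (37 positions):
  position 5–6: sz
  position 9–10: sz
  position 25–26: sz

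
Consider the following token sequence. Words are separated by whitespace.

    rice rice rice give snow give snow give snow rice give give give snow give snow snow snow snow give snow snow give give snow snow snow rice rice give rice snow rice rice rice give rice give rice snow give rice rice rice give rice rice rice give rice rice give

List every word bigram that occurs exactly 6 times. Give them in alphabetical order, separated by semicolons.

give rice; snow give; snow snow

Bigram counts meeting the condition (exactly 6 times):
  give rice: 6
  snow give: 6
  snow snow: 6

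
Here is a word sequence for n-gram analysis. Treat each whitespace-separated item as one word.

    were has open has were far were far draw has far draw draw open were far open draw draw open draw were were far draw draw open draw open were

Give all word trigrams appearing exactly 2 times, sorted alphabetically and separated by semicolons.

Trigram counts meeting the condition (exactly 2 times):
  draw open draw: 2
  draw open were: 2
  far draw draw: 2
  were far draw: 2

draw open draw; draw open were; far draw draw; were far draw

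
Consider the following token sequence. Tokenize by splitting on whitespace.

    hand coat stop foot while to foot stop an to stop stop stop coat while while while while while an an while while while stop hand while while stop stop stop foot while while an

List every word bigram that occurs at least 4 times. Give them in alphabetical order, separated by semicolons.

Bigram counts meeting the condition (at least 4 times):
  stop stop: 4
  while while: 8

stop stop; while while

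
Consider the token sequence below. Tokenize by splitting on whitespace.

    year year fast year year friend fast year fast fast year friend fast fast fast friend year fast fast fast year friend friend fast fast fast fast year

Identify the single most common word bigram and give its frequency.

Bigram frequencies (highest first):
  fast fast: 8
  fast year: 5
  year fast: 3
  year friend: 3
  friend fast: 3
  year year: 2
  … (3 more, each ≤ 1)

"fast fast", 8 times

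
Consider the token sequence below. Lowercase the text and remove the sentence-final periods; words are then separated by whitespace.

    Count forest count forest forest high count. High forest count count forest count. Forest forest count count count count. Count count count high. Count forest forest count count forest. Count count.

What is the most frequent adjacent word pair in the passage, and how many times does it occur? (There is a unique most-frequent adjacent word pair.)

"count count", 9 times

Bigram frequencies (highest first):
  count count: 9
  count forest: 6
  forest count: 6
  forest forest: 3
  high count: 2
  count high: 2
  … (2 more, each ≤ 1)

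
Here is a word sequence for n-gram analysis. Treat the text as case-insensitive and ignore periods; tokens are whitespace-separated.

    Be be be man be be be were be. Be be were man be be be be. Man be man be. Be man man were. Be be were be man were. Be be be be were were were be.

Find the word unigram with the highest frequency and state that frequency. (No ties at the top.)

Unigram frequencies (highest first):
  be: 24
  were: 8
  man: 7

"be", 24 times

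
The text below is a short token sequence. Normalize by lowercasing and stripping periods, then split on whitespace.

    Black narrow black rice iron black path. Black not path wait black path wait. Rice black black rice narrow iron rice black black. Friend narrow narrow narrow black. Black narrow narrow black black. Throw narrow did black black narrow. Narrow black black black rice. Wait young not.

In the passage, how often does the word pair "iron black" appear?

1

Scanning the 46 overlapping bigram windows for "iron black":
  position 5–6: iron black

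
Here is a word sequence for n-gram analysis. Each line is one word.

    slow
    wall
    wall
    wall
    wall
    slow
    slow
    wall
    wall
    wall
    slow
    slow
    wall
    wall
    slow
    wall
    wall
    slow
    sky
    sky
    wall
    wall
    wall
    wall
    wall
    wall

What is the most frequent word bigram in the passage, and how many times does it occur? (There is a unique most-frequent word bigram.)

"wall wall", 12 times

Bigram frequencies (highest first):
  wall wall: 12
  slow wall: 4
  wall slow: 4
  slow slow: 2
  slow sky: 1
  sky sky: 1
  … (1 more, each ≤ 1)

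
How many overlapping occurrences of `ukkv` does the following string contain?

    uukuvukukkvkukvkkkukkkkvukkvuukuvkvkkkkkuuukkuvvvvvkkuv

Sliding a length-4 window over the 55 characters (52 positions):
  position 8–11: ukkv
  position 25–28: ukkv

2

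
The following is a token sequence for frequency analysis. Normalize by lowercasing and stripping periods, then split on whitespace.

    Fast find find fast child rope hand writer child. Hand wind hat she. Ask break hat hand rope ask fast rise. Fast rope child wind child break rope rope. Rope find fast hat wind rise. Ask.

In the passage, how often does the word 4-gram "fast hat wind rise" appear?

Scanning the 33 overlapping 4-gram windows for "fast hat wind rise":
  position 32–35: fast hat wind rise

1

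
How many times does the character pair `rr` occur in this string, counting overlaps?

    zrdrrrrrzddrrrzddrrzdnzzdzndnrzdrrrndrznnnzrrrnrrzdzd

12

Sliding a length-2 window over the 53 characters (52 positions):
  position 4–5: rr
  position 5–6: rr
  position 6–7: rr
  position 7–8: rr
  position 12–13: rr
  position 13–14: rr
  position 18–19: rr
  position 33–34: rr
  position 34–35: rr
  position 44–45: rr
  … (2 more)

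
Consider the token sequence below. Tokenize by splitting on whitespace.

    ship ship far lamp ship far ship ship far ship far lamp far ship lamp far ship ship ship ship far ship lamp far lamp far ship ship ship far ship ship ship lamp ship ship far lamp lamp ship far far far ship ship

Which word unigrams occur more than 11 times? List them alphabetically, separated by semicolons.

Unigram counts meeting the condition (more than 11 times):
  far: 14
  ship: 23

far; ship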